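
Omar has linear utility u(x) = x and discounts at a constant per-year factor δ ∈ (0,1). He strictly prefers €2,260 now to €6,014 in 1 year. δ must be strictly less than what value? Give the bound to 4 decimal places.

δ < 0.3758

Comparing present values: 2260 > δ·6014.
So δ < 2260/6014 = 0.37579.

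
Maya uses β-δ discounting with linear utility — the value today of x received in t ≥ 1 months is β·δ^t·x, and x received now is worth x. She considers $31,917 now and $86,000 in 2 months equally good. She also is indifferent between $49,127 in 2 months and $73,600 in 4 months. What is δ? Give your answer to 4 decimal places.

δ ≈ 0.8170

From the later pair, β·δ^2·49127 = β·δ^4·73600; dividing through, δ^2 = 49127/73600 = 0.66749, so δ = 0.81700.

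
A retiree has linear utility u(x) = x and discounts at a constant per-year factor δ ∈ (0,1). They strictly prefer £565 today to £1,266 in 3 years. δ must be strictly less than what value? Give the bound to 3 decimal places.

δ < 0.764

The preference means 565 > δ^3·1266.
Dividing by 1266: δ^3 < 0.44629. Both sides are positive, so the cube root keeps the direction.
δ < 0.44629^(1/3) = 0.764.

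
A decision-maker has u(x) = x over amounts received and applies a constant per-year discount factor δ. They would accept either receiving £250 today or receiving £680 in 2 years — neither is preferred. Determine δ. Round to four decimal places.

δ ≈ 0.6063

Equating discounted utilities: u(250) = δ^2·u(680) ⇒ δ^2 = u(250)/u(680).
With u(x) = x: δ^2 = 250/680 = 0.36765.
Hence δ = (0.36765)^(1/2) = 0.606339.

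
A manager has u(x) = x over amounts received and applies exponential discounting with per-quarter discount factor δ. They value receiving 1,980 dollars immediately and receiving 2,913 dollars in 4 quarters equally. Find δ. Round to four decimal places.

δ ≈ 0.9080

Indifference means u(1980) = δ^4 · u(2913), so δ^4 = u(1980)/u(2913).
With u(x) = x: δ^4 = 1980/2913 = 0.67971.
So δ = 0.67971^(1/4) ≈ 0.9080.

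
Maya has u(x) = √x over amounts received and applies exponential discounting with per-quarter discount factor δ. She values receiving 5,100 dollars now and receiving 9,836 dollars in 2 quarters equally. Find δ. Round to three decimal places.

δ ≈ 0.849

The payoff in 2 quarters is discounted by δ^2, so u(5100) = δ^2·u(9836) and δ^2 = u(5100)/u(9836).
With u(x) = √x: δ^2 = √5100/√9836 = √(5100/9836) = 0.72007.
So δ = 0.72007^(1/2) ≈ 0.849.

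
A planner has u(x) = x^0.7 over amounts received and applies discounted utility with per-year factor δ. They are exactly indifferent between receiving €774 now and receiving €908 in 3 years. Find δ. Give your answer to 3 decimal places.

δ ≈ 0.963

Indifference means u(774) = δ^3 · u(908), so δ^3 = u(774)/u(908).
Since u(x) = x^0.7, δ^3 = (774/908)^0.7 = 0.85242^0.7 = 0.89425.
So δ = 0.89425^(1/3) ≈ 0.963.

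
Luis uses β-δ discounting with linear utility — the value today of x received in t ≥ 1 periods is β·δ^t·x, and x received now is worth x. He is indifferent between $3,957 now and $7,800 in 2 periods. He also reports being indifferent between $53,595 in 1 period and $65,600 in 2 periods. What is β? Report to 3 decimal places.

β ≈ 0.760

From the later pair, β·δ^1·53595 = β·δ^2·65600; dividing through, δ = 53595/65600 = 0.81700.
Now use the now-vs-future pair: 3957 = β·δ^2·7800 gives β = 3957/(0.66748·7800) ≈ 0.760.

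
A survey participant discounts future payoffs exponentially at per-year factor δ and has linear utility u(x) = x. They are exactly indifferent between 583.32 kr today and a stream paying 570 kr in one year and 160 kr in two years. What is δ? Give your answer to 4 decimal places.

Equating present values: 583.32 = 570δ + 160δ².
Rearranged: 160δ² + 570δ − 583.32 = 0.
By the quadratic formula (taking the positive root), δ = (−570 + √698224.80) / 320 ≈ 0.8300.

δ ≈ 0.8300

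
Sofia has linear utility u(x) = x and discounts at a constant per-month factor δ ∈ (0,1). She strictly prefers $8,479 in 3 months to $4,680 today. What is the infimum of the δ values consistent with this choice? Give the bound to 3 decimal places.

δ > 0.820

Under u(x) = x this choice says 4680 < δ^3·8479.
Hence δ^3 > 4680/8479 = 0.55195, and x ↦ x^(1/3) is increasing on (0,∞).
δ > (4680/8479)^(1/3) ≈ 0.820.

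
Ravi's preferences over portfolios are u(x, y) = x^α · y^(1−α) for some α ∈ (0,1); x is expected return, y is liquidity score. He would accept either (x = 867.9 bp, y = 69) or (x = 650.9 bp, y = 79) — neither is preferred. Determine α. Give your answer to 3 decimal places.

α ≈ 0.320

Set the two utilities equal: 867.9^α·69^(1−α) = 650.9^α·79^(1−α).
Rearrange to (867.9/650.9)^α = (79/69)^(1−α) and take logs: α·0.287720 = (1−α)·0.135341.
So α/(1−α) = (0.135341)/(0.287720) = 0.470391, and α = 0.470391/1.470391 ≈ 0.320.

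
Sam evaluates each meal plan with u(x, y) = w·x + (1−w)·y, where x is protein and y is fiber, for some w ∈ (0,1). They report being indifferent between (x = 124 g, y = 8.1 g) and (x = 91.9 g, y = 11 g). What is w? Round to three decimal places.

u(124,8.1) = u(91.9,11) means w·124 + (1−w)·8.1 = w·91.9 + (1−w)·11.
Rearranging, 32.1·w − 2.9·(1−w) = 0.
So w/(1−w) = 2.9/32.1 = 0.0903, giving w = 2.9/(32.1+2.9) = 0.083.

w = 0.083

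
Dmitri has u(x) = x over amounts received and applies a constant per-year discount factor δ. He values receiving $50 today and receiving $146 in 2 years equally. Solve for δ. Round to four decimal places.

δ ≈ 0.5852

The payoff in 2 years is discounted by δ^2, so u(50) = δ^2·u(146) and δ^2 = u(50)/u(146).
With u(x) = x: δ^2 = 50/146 = 0.34247.
So δ = 0.34247^(1/2) ≈ 0.5852.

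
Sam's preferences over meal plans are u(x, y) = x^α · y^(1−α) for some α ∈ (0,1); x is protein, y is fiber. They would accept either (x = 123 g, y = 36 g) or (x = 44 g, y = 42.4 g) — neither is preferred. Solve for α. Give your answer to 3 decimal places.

Set the two utilities equal: 123^α·36^(1−α) = 44^α·42.4^(1−α).
Taking logs: α·ln 123 + (1−α)·ln 36 = α·ln 44 + (1−α)·ln 42.4, i.e. α·1.027995 = (1−α)·0.163629.
So α/(1−α) = (0.163629)/(1.027995) = 0.159173, and α = 0.159173/1.159173 ≈ 0.137.

α ≈ 0.137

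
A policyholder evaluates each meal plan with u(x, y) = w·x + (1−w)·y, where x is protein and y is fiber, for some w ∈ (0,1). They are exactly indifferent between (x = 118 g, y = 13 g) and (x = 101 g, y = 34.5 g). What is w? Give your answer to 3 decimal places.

w = 0.558

u(118,13) = u(101,34.5) means w·118 + (1−w)·13 = w·101 + (1−w)·34.5.
w·(118−101) = (1−w)·(34.5−13), i.e. w·17 = (1−w)·21.5.
Hence w = 21.5/(17+21.5) = 21.5/38.5 = 0.558.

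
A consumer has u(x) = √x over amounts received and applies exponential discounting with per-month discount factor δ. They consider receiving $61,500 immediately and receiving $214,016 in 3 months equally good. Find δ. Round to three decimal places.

The payoff in 3 months is discounted by δ^3, so u(61500) = δ^3·u(214016) and δ^3 = u(61500)/u(214016).
With u(x) = √x: δ^3 = √61500/√214016 = √(61500/214016) = 0.53606.
Taking the cube root: δ = 0.53606^(1/3) ≈ 0.812.

δ ≈ 0.812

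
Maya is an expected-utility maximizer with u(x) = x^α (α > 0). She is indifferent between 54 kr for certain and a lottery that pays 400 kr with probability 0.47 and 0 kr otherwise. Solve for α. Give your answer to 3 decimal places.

α ≈ 0.377

The lottery's expected utility is 0.47·u(400) + 0.53·u(0) = 0.47·400^α (since u(0) = 0 for α > 0).
Equating: 54^α = 0.47·400^α, i.e. 0.1350^α = 0.47.
Take logs: α = ln 0.47 / ln(54/400) ≈ 0.37704.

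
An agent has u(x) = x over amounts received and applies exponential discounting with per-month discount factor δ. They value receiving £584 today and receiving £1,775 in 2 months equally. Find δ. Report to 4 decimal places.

δ ≈ 0.5736

The payoff in 2 months is discounted by δ^2, so u(584) = δ^2·u(1775) and δ^2 = u(584)/u(1775).
With u(x) = x: δ^2 = 584/1775 = 0.32901.
So δ = 0.32901^(1/2) ≈ 0.5736.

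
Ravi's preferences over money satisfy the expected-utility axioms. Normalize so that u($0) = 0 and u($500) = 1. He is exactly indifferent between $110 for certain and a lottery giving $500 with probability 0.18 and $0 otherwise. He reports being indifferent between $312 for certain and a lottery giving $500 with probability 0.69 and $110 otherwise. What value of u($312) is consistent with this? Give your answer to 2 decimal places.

The first gamble pins u($110): it must equal 0.18·1 + 0.82·0 = 0.18.
Then u($312) = 0.69·u($500) + 0.31·u($110) = 0.69·1.00 + 0.31·0.18 = 0.7458.

0.75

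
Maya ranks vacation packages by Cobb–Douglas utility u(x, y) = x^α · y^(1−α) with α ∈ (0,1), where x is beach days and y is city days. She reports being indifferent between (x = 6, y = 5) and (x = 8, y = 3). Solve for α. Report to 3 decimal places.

α ≈ 0.640

Indifference: 6^α · 5^(1−α) = 8^α · 3^(1−α).
(6/8)^α = (3/5)^(1−α); take logs: α·ln(6/8) = (1−α)·ln(3/5), i.e. α·-0.287682 = (1−α)·-0.510826.
With A = -0.287682 and B = -0.510826: α·A = (1−α)·B, so α = B/(A+B) = -0.510826/-0.798508 ≈ 0.640.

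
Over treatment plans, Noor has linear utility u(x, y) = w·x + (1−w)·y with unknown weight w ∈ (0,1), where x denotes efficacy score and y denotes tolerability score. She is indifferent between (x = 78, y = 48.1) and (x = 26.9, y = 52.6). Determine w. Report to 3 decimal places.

w = 0.081

Indifference: w·78 + (1−w)·48.1 = w·26.9 + (1−w)·52.6.
Collecting terms: w·51.1 = (1−w)·4.5.
So w/(1−w) = 4.5/51.1 = 0.0881, giving w = 4.5/(51.1+4.5) = 0.081.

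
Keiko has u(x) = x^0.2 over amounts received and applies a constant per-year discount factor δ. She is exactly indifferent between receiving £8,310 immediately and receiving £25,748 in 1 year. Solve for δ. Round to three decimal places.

Indifference means u(8310) = δ · u(25748), so δ = u(8310)/u(25748).
Since u(x) = x^0.2, δ = (8310/25748)^0.2 = 0.32274^0.2 = 0.79757.

δ ≈ 0.798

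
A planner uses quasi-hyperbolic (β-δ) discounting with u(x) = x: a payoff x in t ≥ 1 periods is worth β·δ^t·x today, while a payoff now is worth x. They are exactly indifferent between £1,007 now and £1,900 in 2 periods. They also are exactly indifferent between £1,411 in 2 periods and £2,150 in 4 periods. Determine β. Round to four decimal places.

The second indifference involves only future payoffs, so β cancels: β·δ^2·1411 = β·δ^4·2150, giving δ^2 = 1411/2150 = 0.65628, so δ = 0.81011.
Now use the now-vs-future pair: 1007 = β·δ^2·1900 gives β = 1007/(0.65628·1900) ≈ 0.8076.

β ≈ 0.8076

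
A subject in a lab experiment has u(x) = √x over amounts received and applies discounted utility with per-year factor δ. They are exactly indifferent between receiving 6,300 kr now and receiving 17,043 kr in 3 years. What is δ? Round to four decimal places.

The payoff in 3 years is discounted by δ^3, so u(6300) = δ^3·u(17043) and δ^3 = u(6300)/u(17043).
With u(x) = √x: δ^3 = √6300/√17043 = √(6300/17043) = 0.60799.
So δ = 0.60799^(1/3) ≈ 0.8472.

δ ≈ 0.8472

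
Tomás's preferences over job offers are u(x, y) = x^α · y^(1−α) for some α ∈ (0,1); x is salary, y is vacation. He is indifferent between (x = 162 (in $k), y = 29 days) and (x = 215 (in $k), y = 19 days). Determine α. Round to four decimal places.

α ≈ 0.5990

Set the two utilities equal: 162^α·29^(1−α) = 215^α·19^(1−α).
Rearrange to (162/215)^α = (19/29)^(1−α) and take logs: α·-0.2830417 = (1−α)·-0.4228569.
So α/(1−α) = (-0.4228569)/(-0.2830417) = 1.4939739, and α = 1.4939739/2.4939739 ≈ 0.5990.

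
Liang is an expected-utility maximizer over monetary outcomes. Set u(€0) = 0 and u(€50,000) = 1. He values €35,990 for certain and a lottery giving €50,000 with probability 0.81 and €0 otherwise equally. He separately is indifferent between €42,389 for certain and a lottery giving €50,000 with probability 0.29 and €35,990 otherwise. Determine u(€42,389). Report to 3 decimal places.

The first gamble pins u(€35,990): it must equal 0.81·1 + 0.19·0 = 0.81.
Then u(€42,389) = 0.29·u(€50,000) + 0.71·u(€35,990) = 0.29·1.00 + 0.71·0.81 = 0.8651.

0.865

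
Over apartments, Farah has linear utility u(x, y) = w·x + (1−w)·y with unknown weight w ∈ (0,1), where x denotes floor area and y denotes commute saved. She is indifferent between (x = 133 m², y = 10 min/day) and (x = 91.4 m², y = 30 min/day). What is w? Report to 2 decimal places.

Equating utilities: w·133 + (1−w)·10 = w·91.4 + (1−w)·30.
Collecting terms: w·41.6 = (1−w)·20.
The marginal rate of substitution is 20/41.6, so w = 20/(41.6+20) = 0.32.

w = 0.32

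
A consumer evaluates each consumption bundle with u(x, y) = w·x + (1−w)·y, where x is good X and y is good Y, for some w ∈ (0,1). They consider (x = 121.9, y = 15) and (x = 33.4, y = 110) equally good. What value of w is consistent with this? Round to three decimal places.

u(121.9,15) = u(33.4,110) means w·121.9 + (1−w)·15 = w·33.4 + (1−w)·110.
w·(121.9−33.4) = (1−w)·(110−15), i.e. w·88.5 = (1−w)·95.
The marginal rate of substitution is 95/88.5, so w = 95/(88.5+95) = 0.518.

w = 0.518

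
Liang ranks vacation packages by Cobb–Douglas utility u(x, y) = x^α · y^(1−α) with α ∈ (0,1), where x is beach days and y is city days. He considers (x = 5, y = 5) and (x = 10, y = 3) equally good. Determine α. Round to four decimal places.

α ≈ 0.4243

Indifference: 5^α · 5^(1−α) = 10^α · 3^(1−α).
(5/10)^α = (3/5)^(1−α); take logs: α·ln(5/10) = (1−α)·ln(3/5), i.e. α·-0.6931472 = (1−α)·-0.5108256.
So α/(1−α) = (-0.5108256)/(-0.6931472) = 0.7369655, and α = 0.7369655/1.7369655 ≈ 0.4243.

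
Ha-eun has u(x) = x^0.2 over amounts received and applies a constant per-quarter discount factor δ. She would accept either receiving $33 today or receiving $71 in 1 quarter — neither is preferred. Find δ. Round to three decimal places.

The payoff in 1 quarter is discounted by δ, so u(33) = δ·u(71) and δ = u(33)/u(71).
Since u(x) = x^0.2, δ = (33/71)^0.2 = 0.46479^0.2 = 0.85793.

δ ≈ 0.858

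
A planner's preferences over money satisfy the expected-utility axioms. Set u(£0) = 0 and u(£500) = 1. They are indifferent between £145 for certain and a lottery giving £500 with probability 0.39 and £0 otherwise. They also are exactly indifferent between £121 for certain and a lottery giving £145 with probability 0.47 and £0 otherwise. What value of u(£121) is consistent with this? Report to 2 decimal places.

0.18

The first gamble pins u(£145): it must equal 0.39·1 + 0.61·0 = 0.39.
Then u(£121) = 0.47·u(£145) + 0.53·u(£0) = 0.47·0.39 + 0.53·0.00 = 0.1833.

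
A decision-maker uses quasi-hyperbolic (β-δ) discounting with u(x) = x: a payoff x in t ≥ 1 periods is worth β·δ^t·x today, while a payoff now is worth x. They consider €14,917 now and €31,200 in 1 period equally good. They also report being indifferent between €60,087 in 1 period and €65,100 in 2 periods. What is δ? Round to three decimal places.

The second indifference involves only future payoffs, so β cancels: β·δ^1·60087 = β·δ^2·65100, giving δ = 60087/65100 = 0.92300.

δ ≈ 0.923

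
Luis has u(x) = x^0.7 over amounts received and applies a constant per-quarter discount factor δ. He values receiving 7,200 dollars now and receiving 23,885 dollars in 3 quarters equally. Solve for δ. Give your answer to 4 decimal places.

δ ≈ 0.7559

Equating discounted utilities: u(7200) = δ^3·u(23885) ⇒ δ^3 = u(7200)/u(23885).
Since u(x) = x^0.7, δ^3 = (7200/23885)^0.7 = 0.30144^0.7 = 0.43196.
So δ = 0.43196^(1/3) ≈ 0.7559.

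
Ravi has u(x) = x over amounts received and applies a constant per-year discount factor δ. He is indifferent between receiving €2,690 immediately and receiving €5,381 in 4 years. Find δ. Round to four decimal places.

The payoff in 4 years is discounted by δ^4, so u(2690) = δ^4·u(5381) and δ^4 = u(2690)/u(5381).
With u(x) = x: δ^4 = 2690/5381 = 0.49991.
Taking the 4th root: δ = 0.49991^(1/4) ≈ 0.8409.

δ ≈ 0.8409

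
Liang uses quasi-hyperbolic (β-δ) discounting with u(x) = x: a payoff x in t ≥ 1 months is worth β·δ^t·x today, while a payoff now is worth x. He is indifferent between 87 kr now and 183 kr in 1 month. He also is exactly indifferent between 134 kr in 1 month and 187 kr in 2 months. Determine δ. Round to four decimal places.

From the later pair, β·δ^1·134 = β·δ^2·187; dividing through, δ = 134/187 = 0.71658.

δ ≈ 0.7166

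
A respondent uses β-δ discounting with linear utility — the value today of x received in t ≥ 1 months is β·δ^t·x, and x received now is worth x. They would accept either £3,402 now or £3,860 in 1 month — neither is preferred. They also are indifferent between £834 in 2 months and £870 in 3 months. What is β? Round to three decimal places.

β ≈ 0.919

The second indifference involves only future payoffs, so β cancels: β·δ^2·834 = β·δ^3·870, giving δ = 834/870 = 0.95862.
Substituting δ into 3402 = β·δ·3860: β = 3402/(3700.276) ≈ 0.919.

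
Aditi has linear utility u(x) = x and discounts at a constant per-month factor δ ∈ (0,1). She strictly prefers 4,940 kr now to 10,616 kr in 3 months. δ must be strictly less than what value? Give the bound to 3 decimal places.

The preference means 4940 > δ^3·10616.
Hence δ^3 < 4940/10616 = 0.46534, and x ↦ x^(1/3) is increasing on (0,∞).
δ < (4940/10616)^(1/3) ≈ 0.775.

δ < 0.775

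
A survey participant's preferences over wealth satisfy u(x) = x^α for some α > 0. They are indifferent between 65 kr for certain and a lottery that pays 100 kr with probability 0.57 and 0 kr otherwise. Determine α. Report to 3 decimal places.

Since u(0) = 0, the lottery's EU is 0.57·100^α.
Equating: 65^α = 0.57·100^α, i.e. 0.6500^α = 0.57.
α = ln(0.57) / ln(65/100) = -0.562119/-0.430783 ≈ 1.305.

α ≈ 1.305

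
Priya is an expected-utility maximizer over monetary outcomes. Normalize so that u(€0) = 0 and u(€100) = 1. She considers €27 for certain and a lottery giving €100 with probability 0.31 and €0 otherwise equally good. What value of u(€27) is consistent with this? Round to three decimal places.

The indifference gives u(€27) = 0.31·u(€100) + 0.69·u(€0) = 0.31·1 + 0.69·0 = 0.31.

0.310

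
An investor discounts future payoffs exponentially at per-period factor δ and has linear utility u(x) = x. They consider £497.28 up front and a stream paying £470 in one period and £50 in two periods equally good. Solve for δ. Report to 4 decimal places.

δ ≈ 0.9600

Present value of the stream is 470·δ + 50·δ². Indifference gives 470δ + 50δ² = 497.28.
That is, 50δ² + 470δ − 497.28 = 0, a quadratic in δ.
The positive root is δ = [−470 + √(470² + 4·50·497.28)] / (2·50) = (−470 + 566.000)/100 ≈ 0.9600.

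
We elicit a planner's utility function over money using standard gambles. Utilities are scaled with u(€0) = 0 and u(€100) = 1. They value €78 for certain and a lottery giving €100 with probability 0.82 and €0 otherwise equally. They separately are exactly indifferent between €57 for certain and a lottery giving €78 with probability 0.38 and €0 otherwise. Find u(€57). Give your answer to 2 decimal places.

0.31

From the first indifference, u(€78) = 0.82·u(€100) + 0.18·u(€0) = 0.82·1 + 0.18·0 = 0.82.
Chaining: u(€57) = 0.38·0.82 + 0.62·0.00 = 0.3116.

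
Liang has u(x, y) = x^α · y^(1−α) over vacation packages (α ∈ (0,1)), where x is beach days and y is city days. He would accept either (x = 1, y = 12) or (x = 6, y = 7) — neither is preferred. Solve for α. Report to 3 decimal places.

The Cobb–Douglas utilities coincide, so 1^α·12^(1−α) = 6^α·7^(1−α).
Taking logs: α·ln 1 + (1−α)·ln 12 = α·ln 6 + (1−α)·ln 7, i.e. α·-1.791759 = (1−α)·-0.538997.
So α/(1−α) = (-0.538997)/(-1.791759) = 0.300820, and α = 0.300820/1.300820 ≈ 0.231.

α ≈ 0.231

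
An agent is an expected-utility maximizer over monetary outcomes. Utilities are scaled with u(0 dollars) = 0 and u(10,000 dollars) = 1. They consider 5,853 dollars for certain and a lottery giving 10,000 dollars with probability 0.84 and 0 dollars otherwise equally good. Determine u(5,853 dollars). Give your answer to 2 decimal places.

0.84

The indifference gives u(5,853 dollars) = 0.84·u(10,000 dollars) + 0.16·u(0 dollars) = 0.84·1 + 0.16·0 = 0.84.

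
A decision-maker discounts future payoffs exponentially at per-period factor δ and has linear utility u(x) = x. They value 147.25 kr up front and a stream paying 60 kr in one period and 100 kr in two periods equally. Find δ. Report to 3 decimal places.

δ ≈ 0.950

Present value of the stream is 60·δ + 100·δ². Indifference gives 60δ + 100δ² = 147.25.
That is, 100δ² + 60δ − 147.25 = 0, a quadratic in δ.
The positive root is δ = [−60 + √(60² + 4·100·147.25)] / (2·100) = (−60 + 250.000)/200 ≈ 0.950.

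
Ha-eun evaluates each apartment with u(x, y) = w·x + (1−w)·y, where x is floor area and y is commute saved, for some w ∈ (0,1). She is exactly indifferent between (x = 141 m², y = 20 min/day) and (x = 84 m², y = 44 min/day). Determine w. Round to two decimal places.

w = 0.30

Equating utilities: w·141 + (1−w)·20 = w·84 + (1−w)·44.
w·(141−84) = (1−w)·(44−20), i.e. w·57 = (1−w)·24.
Hence w = 24/(57+24) = 24/81 = 0.30.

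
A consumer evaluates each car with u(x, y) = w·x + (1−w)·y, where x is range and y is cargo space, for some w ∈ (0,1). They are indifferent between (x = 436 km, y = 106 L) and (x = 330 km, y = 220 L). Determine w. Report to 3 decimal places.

u(436,106) = u(330,220) means w·436 + (1−w)·106 = w·330 + (1−w)·220.
Collecting terms: w·106 = (1−w)·114.
The marginal rate of substitution is 114/106, so w = 114/(106+114) = 0.518.

w = 0.518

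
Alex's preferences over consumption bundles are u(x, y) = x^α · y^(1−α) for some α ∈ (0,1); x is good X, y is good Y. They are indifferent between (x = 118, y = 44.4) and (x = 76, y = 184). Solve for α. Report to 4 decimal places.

α ≈ 0.7637

The Cobb–Douglas utilities coincide, so 118^α·44.4^(1−α) = 76^α·184^(1−α).
Taking logs: α·ln 118 + (1−α)·ln 44.4 = α·ln 76 + (1−α)·ln 184, i.e. α·0.4399513 = (1−α)·1.4216963.
So α/(1−α) = (1.4216963)/(0.4399513) = 3.2314856, and α = 3.2314856/4.2314856 ≈ 0.7637.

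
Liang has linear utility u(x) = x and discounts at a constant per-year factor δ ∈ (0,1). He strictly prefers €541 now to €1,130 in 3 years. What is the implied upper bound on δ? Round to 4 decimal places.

Comparing present values: 541 > δ^3·1130.
Dividing by 1130: δ^3 < 0.47876. Both sides are positive, so the cube root keeps the direction.
δ < 0.47876^(1/3) = 0.7823.

δ < 0.7823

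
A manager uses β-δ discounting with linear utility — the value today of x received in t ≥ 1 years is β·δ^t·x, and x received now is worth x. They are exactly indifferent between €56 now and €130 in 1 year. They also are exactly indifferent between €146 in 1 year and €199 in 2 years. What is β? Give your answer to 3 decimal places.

β ≈ 0.587

From the later pair, β·δ^1·146 = β·δ^2·199; dividing through, δ = 146/199 = 0.73367.
The first indifference: 56 = β·δ·130, so β = 56/(δ·130) = 56/(0.73367·130) ≈ 0.587.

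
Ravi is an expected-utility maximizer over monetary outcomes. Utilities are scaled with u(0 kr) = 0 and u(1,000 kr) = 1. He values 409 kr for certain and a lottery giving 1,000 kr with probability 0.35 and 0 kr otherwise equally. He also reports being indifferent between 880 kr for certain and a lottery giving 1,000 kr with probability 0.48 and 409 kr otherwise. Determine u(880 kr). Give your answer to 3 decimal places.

From the first indifference, u(409 kr) = 0.35·u(1,000 kr) + 0.65·u(0 kr) = 0.35·1 + 0.65·0 = 0.35.
The second indifference gives u(880 kr) = 0.48·u(1,000 kr) + 0.52·u(409 kr) = 0.48·1.00 + 0.52·0.35 = 0.6620.

0.662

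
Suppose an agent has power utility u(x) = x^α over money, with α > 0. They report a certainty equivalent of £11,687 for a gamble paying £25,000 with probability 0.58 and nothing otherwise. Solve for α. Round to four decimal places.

The lottery's expected utility is 0.58·u(25000) + 0.42·u(0) = 0.58·25000^α (since u(0) = 0 for α > 0).
Indifference: 11687^α = 0.58·25000^α, so (11687/25000)^α = 0.58.
Take logs: α = ln 0.58 / ln(11687/25000) ≈ 0.716370.

α ≈ 0.7164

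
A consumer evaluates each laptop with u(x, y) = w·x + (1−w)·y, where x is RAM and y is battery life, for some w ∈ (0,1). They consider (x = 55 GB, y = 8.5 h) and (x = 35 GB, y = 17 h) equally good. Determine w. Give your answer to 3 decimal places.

Indifference: w·55 + (1−w)·8.5 = w·35 + (1−w)·17.
Collecting terms: w·20 = (1−w)·8.5.
The marginal rate of substitution is 8.5/20, so w = 8.5/(20+8.5) = 0.298.

w = 0.298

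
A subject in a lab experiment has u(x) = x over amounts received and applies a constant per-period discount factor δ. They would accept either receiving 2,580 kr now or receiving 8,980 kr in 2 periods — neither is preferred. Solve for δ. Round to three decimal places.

δ ≈ 0.536

The payoff in 2 periods is discounted by δ^2, so u(2580) = δ^2·u(8980) and δ^2 = u(2580)/u(8980).
With u(x) = x: δ^2 = 2580/8980 = 0.28731.
Taking the square root: δ = 0.28731^(1/2) ≈ 0.536.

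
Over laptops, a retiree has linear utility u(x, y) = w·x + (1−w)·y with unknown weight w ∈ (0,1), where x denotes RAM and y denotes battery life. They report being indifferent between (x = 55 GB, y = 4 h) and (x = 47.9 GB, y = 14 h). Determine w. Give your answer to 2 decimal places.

Indifference: w·55 + (1−w)·4 = w·47.9 + (1−w)·14.
Collecting terms: w·7.1 = (1−w)·10.
Hence w = 10/(7.1+10) = 10/17.1 = 0.58.

w = 0.58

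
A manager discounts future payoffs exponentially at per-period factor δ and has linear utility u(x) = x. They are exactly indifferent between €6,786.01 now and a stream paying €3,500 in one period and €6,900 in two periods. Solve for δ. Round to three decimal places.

δ ≈ 0.770

The stream is worth 3500δ + 6900δ² today, so 3500δ + 6900δ² = 6786.01.
Rearranged: 6900δ² + 3500δ − 6786.01 = 0.
By the quadratic formula (taking the positive root), δ = (−3500 + √199543876.00) / 13800 ≈ 0.770.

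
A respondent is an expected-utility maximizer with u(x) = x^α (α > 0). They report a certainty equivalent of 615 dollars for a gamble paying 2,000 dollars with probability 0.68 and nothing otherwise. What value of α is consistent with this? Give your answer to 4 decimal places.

EU(lottery) = 0.68·2000^α + 0.32·0 = 0.68·2000^α.
Equating: 615^α = 0.68·2000^α, i.e. 0.3075^α = 0.68.
Taking logs: α·ln(615/2000) = ln(0.68), so α = -0.3856625 / -1.1792802 ≈ 0.3270.

α ≈ 0.3270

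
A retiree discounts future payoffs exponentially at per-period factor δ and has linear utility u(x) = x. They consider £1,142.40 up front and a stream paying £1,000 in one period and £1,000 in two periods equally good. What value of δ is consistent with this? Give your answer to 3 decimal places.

Present value of the stream is 1000·δ + 1000·δ². Indifference gives 1000δ + 1000δ² = 1142.40.
So 1000δ² + 1000δ − 1142.40 = 0.
By the quadratic formula (taking the positive root), δ = (−1000 + √5569600.00) / 2000 ≈ 0.680.

δ ≈ 0.680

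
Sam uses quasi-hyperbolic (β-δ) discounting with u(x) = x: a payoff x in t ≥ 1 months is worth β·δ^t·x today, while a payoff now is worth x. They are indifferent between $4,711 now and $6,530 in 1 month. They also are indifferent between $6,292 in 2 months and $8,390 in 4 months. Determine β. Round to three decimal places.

β ≈ 0.833

From the later pair, β·δ^2·6292 = β·δ^4·8390; dividing through, δ^2 = 6292/8390 = 0.74994, so δ = 0.86599.
Substituting δ into 4711 = β·δ·6530: β = 4711/(5654.921) ≈ 0.833.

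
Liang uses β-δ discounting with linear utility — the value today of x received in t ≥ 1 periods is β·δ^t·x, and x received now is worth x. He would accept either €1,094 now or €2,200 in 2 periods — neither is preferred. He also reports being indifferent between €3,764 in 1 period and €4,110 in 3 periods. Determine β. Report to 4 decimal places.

Both payoffs in the second observation are in the future, so β drops out: δ^1·3764 = δ^3·4110 ⇒ δ^2 = 3764/4110 = 0.91582, so δ = 0.95698.
Substituting δ into 1094 = β·δ^2·2200: β = 1094/(2014.793) ≈ 0.5430.

β ≈ 0.5430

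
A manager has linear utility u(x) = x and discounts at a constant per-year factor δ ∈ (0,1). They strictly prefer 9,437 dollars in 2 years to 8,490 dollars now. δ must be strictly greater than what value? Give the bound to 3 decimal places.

Under u(x) = x this choice says 8490 < δ^2·9437.
Hence δ^2 > 8490/9437 = 0.89965, and x ↦ x^(1/2) is increasing on (0,∞).
δ > (8490/9437)^(1/2) ≈ 0.948.

δ > 0.948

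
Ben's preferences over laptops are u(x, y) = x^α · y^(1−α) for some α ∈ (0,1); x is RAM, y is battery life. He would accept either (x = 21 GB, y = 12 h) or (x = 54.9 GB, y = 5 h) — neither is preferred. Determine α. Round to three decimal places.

α ≈ 0.477

Set the two utilities equal: 21^α·12^(1−α) = 54.9^α·5^(1−α).
(21/54.9)^α = (5/12)^(1−α); take logs: α·ln(21/54.9) = (1−α)·ln(5/12), i.e. α·-0.960991 = (1−α)·-0.875469.
Thus α·(-1.836460) = -0.875469, so α = -0.875469/-1.836460 ≈ 0.477.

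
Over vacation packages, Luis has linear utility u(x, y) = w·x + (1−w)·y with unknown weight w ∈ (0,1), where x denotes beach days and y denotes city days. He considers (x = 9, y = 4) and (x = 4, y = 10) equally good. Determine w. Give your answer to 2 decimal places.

Equating utilities: w·9 + (1−w)·4 = w·4 + (1−w)·10.
Rearranging, 5·w − 6·(1−w) = 0.
The marginal rate of substitution is 6/5, so w = 6/(5+6) = 0.55.

w = 0.55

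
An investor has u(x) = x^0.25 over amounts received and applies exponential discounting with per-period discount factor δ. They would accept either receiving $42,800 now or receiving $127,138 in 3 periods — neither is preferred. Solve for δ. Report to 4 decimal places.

The payoff in 3 periods is discounted by δ^3, so u(42800) = δ^3·u(127138) and δ^3 = u(42800)/u(127138).
Since u(x) = x^0.25, δ^3 = (42800/127138)^0.25 = 0.33664^0.25 = 0.76171.
Taking the cube root: δ = 0.76171^(1/3) ≈ 0.9133.

δ ≈ 0.9133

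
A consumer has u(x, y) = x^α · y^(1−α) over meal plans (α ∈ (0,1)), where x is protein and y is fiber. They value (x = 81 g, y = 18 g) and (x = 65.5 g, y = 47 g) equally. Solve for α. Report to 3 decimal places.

α ≈ 0.819

Indifference: 81^α · 18^(1−α) = 65.5^α · 47^(1−α).
(81/65.5)^α = (47/18)^(1−α); take logs: α·ln(81/65.5) = (1−α)·ln(47/18), i.e. α·0.212399 = (1−α)·0.959776.
With A = 0.212399 and B = 0.959776: α·A = (1−α)·B, so α = B/(A+B) = 0.959776/1.172175 ≈ 0.819.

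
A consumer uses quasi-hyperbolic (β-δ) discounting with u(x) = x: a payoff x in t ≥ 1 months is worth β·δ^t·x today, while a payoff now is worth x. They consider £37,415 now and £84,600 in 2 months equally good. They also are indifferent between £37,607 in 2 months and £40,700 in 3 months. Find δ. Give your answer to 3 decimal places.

δ ≈ 0.924

Both payoffs in the second observation are in the future, so β drops out: δ^2·37607 = δ^3·40700 ⇒ δ = 37607/40700 = 0.92400.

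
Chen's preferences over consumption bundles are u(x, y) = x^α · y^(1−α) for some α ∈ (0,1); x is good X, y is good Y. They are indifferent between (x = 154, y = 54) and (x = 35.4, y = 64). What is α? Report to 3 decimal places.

α ≈ 0.104

Set the two utilities equal: 154^α·54^(1−α) = 35.4^α·64^(1−α).
(154/35.4)^α = (64/54)^(1−α); take logs: α·ln(154/35.4) = (1−α)·ln(64/54), i.e. α·1.470241 = (1−α)·0.169899.
With A = 1.470241 and B = 0.169899: α·A = (1−α)·B, so α = B/(A+B) = 0.169899/1.640140 ≈ 0.104.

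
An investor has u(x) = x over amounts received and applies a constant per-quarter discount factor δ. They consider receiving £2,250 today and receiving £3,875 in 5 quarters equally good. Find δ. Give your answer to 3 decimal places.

δ ≈ 0.897

Indifference means u(2250) = δ^5 · u(3875), so δ^5 = u(2250)/u(3875).
With u(x) = x: δ^5 = 2250/3875 = 0.58065.
So δ = 0.58065^(1/5) ≈ 0.897.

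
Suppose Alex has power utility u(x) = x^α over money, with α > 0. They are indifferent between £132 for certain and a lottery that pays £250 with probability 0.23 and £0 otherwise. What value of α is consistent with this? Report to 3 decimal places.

α ≈ 2.301

The lottery's expected utility is 0.23·u(250) + 0.77·u(0) = 0.23·250^α (since u(0) = 0 for α > 0).
Setting u(132) equal to that: 132^α = 0.23·250^α ⇒ (132/250)^α = 0.23.
α = ln(0.23) / ln(132/250) = -1.469676/-0.638659 ≈ 2.301.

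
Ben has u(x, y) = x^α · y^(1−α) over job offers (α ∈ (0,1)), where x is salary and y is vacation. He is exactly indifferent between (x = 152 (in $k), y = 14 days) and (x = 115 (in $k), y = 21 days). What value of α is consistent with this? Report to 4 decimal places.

The Cobb–Douglas utilities coincide, so 152^α·14^(1−α) = 115^α·21^(1−α).
(152/115)^α = (21/14)^(1−α); take logs: α·ln(152/115) = (1−α)·ln(21/14), i.e. α·0.2789484 = (1−α)·0.4054651.
So α/(1−α) = (0.4054651)/(0.2789484) = 1.4535488, and α = 1.4535488/2.4535488 ≈ 0.5924.

α ≈ 0.5924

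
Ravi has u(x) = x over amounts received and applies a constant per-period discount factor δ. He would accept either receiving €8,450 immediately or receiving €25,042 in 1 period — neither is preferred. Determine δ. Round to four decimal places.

The payoff in 1 period is discounted by δ, so u(8450) = δ·u(25042) and δ = u(8450)/u(25042).
With u(x) = x: δ = 8450/25042 = 0.33743.

δ ≈ 0.3374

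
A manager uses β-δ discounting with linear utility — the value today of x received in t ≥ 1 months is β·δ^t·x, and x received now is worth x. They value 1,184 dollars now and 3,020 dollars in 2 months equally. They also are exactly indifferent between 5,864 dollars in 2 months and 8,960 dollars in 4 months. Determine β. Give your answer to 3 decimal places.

From the later pair, β·δ^2·5864 = β·δ^4·8960; dividing through, δ^2 = 5864/8960 = 0.65446, so δ = 0.80899.
Now use the now-vs-future pair: 1184 = β·δ^2·3020 gives β = 1184/(0.65446·3020) ≈ 0.599.

β ≈ 0.599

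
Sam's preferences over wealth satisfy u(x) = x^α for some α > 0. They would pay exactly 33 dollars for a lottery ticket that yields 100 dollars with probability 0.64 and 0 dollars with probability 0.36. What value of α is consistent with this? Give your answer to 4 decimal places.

α ≈ 0.4025

EU(lottery) = 0.64·100^α + 0.36·0 = 0.64·100^α.
Indifference: 33^α = 0.64·100^α, so (33/100)^α = 0.64.
Taking logs: α·ln(33/100) = ln(0.64), so α = -0.4462871 / -1.1086626 ≈ 0.4025.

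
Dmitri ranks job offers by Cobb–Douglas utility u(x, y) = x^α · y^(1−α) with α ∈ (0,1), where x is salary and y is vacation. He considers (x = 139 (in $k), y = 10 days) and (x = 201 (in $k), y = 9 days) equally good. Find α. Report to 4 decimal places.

α ≈ 0.2222

Indifference: 139^α · 10^(1−α) = 201^α · 9^(1−α).
(139/201)^α = (9/10)^(1−α); take logs: α·ln(139/201) = (1−α)·ln(9/10), i.e. α·-0.3688310 = (1−α)·-0.1053605.
Thus α·(-0.4741915) = -0.1053605, so α = -0.1053605/-0.4741915 ≈ 0.2222.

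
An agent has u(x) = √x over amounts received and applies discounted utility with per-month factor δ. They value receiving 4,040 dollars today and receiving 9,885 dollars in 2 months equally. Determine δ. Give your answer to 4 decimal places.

δ ≈ 0.7996

Indifference means u(4040) = δ^2 · u(9885), so δ^2 = u(4040)/u(9885).
Since u(x) = √x, δ^2 = √(4040/9885) = 0.63930.
Taking the square root: δ = 0.63930^(1/2) ≈ 0.7996.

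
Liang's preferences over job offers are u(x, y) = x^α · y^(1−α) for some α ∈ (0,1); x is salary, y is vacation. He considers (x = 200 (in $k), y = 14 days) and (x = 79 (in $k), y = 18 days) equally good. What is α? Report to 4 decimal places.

Indifference: 200^α · 14^(1−α) = 79^α · 18^(1−α).
Taking logs: α·ln 200 + (1−α)·ln 14 = α·ln 79 + (1−α)·ln 18, i.e. α·0.9288695 = (1−α)·0.2513144.
Thus α·(1.1801839) = 0.2513144, so α = 0.2513144/1.1801839 ≈ 0.2129.

α ≈ 0.2129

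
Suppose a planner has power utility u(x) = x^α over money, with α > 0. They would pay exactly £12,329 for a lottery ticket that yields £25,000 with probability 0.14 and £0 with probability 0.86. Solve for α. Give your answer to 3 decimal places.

EU(lottery) = 0.14·25000^α + 0.86·0 = 0.14·25000^α.
Equating: 12329^α = 0.14·25000^α, i.e. 0.4932^α = 0.14.
α = ln(0.14) / ln(12329/25000) = -1.966113/-0.706922 ≈ 2.781.

α ≈ 2.781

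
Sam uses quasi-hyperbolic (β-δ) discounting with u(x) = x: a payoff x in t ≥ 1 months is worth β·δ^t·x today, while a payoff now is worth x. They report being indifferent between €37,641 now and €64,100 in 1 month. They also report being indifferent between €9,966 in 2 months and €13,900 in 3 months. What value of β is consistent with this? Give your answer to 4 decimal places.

β ≈ 0.8190

Both payoffs in the second observation are in the future, so β drops out: δ^2·9966 = δ^3·13900 ⇒ δ = 9966/13900 = 0.71698.
The first indifference: 37641 = β·δ·64100, so β = 37641/(δ·64100) = 37641/(0.71698·64100) ≈ 0.8190.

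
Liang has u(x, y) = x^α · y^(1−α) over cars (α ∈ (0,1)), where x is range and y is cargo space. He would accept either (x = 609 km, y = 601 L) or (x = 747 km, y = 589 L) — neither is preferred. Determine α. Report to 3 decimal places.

Set the two utilities equal: 609^α·601^(1−α) = 747^α·589^(1−α).
(609/747)^α = (589/601)^(1−α); take logs: α·ln(609/747) = (1−α)·ln(589/601), i.e. α·-0.204247 = (1−α)·-0.020169.
With A = -0.204247 and B = -0.020169: α·A = (1−α)·B, so α = B/(A+B) = -0.020169/-0.224416 ≈ 0.090.

α ≈ 0.090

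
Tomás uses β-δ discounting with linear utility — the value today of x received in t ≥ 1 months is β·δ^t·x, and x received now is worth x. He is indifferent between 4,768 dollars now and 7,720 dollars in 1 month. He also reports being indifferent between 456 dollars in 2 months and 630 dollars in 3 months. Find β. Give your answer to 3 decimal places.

From the later pair, β·δ^2·456 = β·δ^3·630; dividing through, δ = 456/630 = 0.72381.
Substituting δ into 4768 = β·δ·7720: β = 4768/(5587.810) ≈ 0.853.

β ≈ 0.853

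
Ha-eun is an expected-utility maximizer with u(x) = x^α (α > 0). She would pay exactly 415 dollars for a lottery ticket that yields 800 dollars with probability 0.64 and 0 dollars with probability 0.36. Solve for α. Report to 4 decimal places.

α ≈ 0.6800

Since u(0) = 0, the lottery's EU is 0.64·800^α.
Setting u(415) equal to that: 415^α = 0.64·800^α ⇒ (415/800)^α = 0.64.
Taking logs: α·ln(415/800) = ln(0.64), so α = -0.4462871 / -0.6563332 ≈ 0.6800.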